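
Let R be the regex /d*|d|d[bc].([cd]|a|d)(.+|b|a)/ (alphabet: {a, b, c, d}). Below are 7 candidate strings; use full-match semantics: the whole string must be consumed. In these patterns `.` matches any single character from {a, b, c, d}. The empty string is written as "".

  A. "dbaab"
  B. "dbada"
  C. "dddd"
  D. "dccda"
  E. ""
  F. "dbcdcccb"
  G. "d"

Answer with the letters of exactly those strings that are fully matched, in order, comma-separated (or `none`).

A. "dbaab" → match
B. "dbada" → match
C. "dddd" → match
D. "dccda" → match
E. "" → match
F. "dbcdcccb" → match
G. "d" → match

A, B, C, D, E, F, G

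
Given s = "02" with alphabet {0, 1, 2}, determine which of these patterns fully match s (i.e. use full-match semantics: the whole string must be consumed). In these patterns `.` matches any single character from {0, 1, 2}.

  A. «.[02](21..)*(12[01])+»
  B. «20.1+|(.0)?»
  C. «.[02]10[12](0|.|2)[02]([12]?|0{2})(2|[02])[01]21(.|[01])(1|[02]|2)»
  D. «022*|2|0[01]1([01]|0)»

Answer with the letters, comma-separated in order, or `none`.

D

A → no match
B → no match
C → no match
D → match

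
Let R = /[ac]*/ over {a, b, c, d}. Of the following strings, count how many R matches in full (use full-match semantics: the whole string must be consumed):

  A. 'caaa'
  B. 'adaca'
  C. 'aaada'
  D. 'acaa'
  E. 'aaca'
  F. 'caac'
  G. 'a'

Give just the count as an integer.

A. 'caaa' → match
B. 'adaca' → no match
C. 'aaada' → no match
D. 'acaa' → match
E. 'aaca' → match
F. 'caac' → match
G. 'a' → match
Total matched: 5

5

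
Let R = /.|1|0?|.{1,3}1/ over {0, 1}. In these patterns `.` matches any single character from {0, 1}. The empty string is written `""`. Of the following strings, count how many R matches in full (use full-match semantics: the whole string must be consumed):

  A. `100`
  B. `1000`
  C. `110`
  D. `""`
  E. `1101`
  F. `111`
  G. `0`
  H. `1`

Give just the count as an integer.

5

A → no match
B → no match
C → no match
D → match
E → match
F → match
G → match
H → match
Total matched: 5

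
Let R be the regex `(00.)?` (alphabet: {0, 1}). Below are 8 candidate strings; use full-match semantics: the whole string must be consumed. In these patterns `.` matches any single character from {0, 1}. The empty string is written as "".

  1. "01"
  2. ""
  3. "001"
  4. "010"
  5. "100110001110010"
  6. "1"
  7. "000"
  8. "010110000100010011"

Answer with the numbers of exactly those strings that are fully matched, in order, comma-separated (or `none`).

1 → no match
2 → match
3 → match
4 → no match
5 → no match
6 → no match
7 → match
8 → no match

2, 3, 7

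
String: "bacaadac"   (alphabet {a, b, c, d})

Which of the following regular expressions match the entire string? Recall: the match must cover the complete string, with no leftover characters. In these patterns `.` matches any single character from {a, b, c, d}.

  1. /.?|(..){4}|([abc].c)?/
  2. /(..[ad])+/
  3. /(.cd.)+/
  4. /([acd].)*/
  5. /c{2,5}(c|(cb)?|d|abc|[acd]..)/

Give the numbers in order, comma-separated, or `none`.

1

1 → match
2 → no match
3 → no match
4 → no match
5 → no match — must start with "c"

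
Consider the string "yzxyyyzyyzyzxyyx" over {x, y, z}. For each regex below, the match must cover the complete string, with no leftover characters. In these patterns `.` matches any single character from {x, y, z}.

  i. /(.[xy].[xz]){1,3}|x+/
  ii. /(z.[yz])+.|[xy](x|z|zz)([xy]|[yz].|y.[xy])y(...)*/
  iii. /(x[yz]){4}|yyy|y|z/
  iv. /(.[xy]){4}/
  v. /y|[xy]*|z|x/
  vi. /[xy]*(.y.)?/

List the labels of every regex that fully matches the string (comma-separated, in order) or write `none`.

ii

i → no match
ii → match
iii → no match
iv → no match
v → no match
vi → no match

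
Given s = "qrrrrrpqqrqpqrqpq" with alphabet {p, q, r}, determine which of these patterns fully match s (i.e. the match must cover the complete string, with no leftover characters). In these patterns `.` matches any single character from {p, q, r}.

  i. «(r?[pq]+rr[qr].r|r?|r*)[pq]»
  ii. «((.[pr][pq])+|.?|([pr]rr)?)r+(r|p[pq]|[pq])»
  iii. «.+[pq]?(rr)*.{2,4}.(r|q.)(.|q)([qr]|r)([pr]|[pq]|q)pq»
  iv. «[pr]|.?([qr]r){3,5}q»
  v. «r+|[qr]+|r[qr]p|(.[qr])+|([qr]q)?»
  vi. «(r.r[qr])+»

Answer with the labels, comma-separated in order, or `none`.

i → no match
ii → no match
iii → match
iv → no match
v → no match
vi → no match — must start with "r"

iii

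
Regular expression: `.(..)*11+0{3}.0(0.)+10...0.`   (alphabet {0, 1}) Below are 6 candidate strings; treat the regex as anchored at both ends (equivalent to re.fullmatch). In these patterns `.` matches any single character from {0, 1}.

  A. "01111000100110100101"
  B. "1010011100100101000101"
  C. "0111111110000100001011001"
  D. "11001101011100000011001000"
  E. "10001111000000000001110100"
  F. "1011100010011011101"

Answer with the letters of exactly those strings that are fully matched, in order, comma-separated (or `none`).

A → no match
B → no match
C → no match
D → match
E → no match
F → match

D, F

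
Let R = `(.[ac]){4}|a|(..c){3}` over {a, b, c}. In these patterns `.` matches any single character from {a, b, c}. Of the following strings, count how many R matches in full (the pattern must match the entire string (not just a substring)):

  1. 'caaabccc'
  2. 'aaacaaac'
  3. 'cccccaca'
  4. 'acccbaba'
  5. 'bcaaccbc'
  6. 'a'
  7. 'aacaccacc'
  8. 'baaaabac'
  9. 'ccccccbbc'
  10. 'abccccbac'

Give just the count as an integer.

9

1 → match
2 → match
3 → match
4 → match
5 → match
6 → match
7 → match
8 → no match
9 → match
10 → match
Total matched: 9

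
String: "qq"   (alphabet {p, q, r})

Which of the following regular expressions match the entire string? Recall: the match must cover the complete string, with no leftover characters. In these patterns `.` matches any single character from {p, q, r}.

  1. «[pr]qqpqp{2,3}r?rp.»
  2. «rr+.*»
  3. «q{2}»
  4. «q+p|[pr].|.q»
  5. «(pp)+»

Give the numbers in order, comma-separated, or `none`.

1 → no match
2 → no match — must start with "rr"
3 → match
4 → match
5 → no match — must start with "pp"

3, 4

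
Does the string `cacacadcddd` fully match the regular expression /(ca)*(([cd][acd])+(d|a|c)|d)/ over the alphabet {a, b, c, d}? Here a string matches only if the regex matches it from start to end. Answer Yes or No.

Yes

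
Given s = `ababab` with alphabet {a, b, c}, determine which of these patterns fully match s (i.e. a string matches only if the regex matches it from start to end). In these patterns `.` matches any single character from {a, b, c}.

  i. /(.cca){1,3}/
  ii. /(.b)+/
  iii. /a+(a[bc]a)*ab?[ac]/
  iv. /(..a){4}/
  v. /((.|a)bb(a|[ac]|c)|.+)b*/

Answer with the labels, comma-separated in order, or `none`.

i → no match — must end with `cca`
ii → match
iii → no match
iv → no match — must end with `a`
v → match

ii, v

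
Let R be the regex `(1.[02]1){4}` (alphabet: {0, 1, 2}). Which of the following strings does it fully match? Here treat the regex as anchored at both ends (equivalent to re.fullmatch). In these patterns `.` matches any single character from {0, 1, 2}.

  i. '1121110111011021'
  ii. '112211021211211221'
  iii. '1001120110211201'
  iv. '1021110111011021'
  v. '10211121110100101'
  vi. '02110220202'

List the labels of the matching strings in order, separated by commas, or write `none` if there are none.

i → match
ii → no match
iii → match
iv → match
v → no match
vi → no match — must start with '1'

i, iii, iv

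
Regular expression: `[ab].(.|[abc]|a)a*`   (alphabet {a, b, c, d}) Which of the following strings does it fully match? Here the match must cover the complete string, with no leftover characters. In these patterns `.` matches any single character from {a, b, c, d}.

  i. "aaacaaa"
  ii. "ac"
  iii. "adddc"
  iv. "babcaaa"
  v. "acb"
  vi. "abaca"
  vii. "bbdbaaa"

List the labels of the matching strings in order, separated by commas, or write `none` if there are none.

i → no match
ii → no match
iii → no match
iv → no match
v → match
vi → no match
vii → no match

v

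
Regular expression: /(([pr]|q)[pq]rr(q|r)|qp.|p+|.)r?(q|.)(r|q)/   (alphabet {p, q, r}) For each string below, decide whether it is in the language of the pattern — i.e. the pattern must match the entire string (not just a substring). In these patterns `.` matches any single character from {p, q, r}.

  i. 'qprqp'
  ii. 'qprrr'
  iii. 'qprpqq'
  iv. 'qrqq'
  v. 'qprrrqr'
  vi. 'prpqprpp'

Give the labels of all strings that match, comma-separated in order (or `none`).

i → no match
ii → match
iii → no match
iv → match
v → match
vi → no match

ii, iv, v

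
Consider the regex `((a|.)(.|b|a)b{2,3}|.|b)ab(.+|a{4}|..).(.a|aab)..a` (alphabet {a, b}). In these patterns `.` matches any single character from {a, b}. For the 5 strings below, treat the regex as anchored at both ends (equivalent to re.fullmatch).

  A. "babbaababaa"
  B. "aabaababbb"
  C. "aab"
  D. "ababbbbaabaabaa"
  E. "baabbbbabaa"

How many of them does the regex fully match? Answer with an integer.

A → match
B → no match — must end with "a"
C → no match — must end with "a"
D → no match
E → no match
Total matched: 1

1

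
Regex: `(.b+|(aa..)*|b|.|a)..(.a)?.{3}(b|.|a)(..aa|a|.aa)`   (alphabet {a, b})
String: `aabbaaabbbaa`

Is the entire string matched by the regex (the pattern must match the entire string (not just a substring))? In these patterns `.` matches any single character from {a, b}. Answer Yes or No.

Yes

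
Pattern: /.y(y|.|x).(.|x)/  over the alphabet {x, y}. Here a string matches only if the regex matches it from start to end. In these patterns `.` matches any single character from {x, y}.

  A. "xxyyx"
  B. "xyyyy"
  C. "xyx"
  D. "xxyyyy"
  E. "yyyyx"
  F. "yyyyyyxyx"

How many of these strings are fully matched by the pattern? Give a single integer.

2

A → no match
B → match
C → no match
D → no match
E → match
F → no match
Total matched: 2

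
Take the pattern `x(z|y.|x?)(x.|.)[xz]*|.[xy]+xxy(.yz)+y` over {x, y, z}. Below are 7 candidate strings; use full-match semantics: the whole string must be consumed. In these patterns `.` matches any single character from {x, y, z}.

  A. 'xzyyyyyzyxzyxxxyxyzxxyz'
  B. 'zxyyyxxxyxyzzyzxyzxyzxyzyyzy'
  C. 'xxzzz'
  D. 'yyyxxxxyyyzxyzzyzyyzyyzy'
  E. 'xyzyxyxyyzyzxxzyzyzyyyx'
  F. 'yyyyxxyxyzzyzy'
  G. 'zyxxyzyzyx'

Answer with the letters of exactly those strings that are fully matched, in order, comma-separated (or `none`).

B, C, D, F

A → no match
B → match
C. 'xxzzz' → match
D → match
E → no match
F → match
G. 'zyxxyzyzyx' → no match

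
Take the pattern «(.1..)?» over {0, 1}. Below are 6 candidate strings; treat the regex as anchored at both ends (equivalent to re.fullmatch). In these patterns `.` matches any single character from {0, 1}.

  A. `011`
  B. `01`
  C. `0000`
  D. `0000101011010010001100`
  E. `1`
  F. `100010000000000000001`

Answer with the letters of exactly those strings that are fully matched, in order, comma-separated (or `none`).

A → no match
B → no match
C → no match
D → no match
E → no match
F → no match

none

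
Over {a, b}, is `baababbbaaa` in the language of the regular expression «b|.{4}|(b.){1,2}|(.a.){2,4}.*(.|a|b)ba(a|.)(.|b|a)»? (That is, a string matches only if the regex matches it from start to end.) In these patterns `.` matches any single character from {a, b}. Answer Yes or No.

Yes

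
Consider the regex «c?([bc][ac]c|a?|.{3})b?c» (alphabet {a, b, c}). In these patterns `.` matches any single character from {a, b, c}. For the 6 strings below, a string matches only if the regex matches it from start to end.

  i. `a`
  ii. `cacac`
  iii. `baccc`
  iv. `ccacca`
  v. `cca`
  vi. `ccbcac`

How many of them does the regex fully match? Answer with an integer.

i → no match — must end with `c`
ii → match
iii → no match
iv → no match — must end with `c`
v → no match — must end with `c`
vi → no match
Total matched: 1

1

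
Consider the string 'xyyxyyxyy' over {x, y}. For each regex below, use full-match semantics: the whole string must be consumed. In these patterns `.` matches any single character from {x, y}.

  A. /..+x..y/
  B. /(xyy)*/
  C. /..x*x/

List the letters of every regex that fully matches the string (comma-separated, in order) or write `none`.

B

A → no match
B → match
C → no match — must end with 'x'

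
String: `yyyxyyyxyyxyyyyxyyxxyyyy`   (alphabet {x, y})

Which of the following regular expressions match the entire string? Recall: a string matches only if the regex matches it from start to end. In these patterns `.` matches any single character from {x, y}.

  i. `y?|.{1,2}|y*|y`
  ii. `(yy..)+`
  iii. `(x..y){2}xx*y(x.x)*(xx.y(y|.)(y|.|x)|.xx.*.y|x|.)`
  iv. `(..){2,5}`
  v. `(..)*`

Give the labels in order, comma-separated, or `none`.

i → no match
ii → match
iii → no match — must start with `x`
iv → no match
v → match

ii, v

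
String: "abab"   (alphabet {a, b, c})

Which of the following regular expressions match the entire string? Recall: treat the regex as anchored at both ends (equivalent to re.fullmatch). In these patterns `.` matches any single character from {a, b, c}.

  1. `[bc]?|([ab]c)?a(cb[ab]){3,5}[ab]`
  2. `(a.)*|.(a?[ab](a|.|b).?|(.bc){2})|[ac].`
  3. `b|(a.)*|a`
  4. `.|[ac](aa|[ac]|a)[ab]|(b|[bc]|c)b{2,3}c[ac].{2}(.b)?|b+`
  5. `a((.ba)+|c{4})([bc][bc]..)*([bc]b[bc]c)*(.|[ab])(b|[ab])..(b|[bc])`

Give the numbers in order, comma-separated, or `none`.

1 → no match
2 → match
3 → match
4 → no match
5 → no match

2, 3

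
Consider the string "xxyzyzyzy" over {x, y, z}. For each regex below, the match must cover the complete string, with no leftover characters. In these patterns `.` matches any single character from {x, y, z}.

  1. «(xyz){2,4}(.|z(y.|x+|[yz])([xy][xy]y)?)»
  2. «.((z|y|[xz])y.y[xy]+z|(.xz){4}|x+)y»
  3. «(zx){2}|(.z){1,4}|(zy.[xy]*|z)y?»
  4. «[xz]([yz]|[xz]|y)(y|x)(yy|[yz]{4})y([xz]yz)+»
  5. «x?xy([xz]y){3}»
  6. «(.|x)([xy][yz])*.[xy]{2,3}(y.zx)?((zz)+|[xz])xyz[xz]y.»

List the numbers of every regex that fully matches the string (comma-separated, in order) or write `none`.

5

1 → no match — must start with "xyz"
2 → no match
3 → no match
4 → no match — must end with "yz"
5 → match
6 → no match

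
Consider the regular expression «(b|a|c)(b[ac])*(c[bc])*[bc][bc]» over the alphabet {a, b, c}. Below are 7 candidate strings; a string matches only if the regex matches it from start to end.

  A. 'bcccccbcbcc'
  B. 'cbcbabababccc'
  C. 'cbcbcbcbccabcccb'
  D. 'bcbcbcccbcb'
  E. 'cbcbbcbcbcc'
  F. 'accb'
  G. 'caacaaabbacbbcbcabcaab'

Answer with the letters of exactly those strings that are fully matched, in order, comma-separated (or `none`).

A → match
B → match
C → no match
D → match
E → no match
F → no match
G → no match

A, B, D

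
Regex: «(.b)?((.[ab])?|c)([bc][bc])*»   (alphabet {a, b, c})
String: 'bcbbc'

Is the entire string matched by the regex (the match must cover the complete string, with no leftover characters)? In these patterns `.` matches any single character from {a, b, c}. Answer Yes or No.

No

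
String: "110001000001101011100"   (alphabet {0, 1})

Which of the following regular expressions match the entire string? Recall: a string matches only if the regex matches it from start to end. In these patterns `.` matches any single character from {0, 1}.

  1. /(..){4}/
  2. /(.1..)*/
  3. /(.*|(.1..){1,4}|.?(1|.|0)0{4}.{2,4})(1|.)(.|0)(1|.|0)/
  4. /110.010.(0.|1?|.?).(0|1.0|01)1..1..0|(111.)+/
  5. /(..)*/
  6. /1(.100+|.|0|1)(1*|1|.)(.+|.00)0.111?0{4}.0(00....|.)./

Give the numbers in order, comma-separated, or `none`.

3, 4

1 → no match
2 → no match
3 → match
4 → match
5 → no match
6 → no match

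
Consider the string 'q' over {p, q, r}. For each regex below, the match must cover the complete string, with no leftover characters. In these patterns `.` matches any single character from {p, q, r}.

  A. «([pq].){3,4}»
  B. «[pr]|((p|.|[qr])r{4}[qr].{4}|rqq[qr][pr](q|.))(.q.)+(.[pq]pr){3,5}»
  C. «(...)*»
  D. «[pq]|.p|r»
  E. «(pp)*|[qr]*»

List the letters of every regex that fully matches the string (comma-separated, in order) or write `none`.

A → no match
B → no match
C → no match
D → match
E → match

D, E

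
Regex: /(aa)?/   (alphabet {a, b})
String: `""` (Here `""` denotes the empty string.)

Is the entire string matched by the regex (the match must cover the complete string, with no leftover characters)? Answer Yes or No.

Yes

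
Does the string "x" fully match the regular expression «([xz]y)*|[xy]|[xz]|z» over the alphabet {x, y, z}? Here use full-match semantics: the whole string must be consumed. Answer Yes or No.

Yes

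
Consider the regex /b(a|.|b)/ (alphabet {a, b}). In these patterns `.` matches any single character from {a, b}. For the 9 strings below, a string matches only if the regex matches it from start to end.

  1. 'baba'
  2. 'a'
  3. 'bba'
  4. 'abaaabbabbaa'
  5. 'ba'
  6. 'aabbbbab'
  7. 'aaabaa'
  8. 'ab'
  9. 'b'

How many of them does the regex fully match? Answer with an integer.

1

1 → no match
2 → no match — must start with 'b'
3 → no match
4 → no match — must start with 'b'
5 → match
6 → no match — must start with 'b'
7 → no match — must start with 'b'
8 → no match — must start with 'b'
9 → no match
Total matched: 1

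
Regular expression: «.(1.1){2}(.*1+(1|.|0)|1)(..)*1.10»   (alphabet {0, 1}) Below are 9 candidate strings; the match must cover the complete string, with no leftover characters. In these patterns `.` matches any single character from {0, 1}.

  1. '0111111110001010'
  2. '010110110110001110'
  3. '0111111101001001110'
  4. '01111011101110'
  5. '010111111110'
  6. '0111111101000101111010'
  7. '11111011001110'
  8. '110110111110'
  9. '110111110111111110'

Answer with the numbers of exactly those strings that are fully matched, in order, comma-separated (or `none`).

1 → match
2 → match
3 → match
4 → match
5 → match
6 → match
7 → match
8 → match
9 → match

1, 2, 3, 4, 5, 6, 7, 8, 9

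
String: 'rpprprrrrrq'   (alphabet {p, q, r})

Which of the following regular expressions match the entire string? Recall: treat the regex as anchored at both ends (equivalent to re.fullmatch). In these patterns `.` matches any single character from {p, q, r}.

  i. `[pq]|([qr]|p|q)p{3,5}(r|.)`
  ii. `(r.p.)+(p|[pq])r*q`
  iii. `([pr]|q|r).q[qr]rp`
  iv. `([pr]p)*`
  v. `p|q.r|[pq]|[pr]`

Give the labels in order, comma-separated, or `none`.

i → no match
ii → match
iii → no match — must end with 'rp'
iv → no match
v → no match

ii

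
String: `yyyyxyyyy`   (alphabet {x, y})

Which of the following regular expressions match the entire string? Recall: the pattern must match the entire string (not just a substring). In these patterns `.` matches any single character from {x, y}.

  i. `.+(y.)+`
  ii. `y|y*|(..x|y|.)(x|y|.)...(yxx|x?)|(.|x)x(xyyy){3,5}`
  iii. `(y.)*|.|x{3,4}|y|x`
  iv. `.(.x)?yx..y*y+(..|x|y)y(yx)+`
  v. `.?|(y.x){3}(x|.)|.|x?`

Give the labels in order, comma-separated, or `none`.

i

i → match
ii → no match
iii → no match
iv → no match — must end with `yx`
v → no match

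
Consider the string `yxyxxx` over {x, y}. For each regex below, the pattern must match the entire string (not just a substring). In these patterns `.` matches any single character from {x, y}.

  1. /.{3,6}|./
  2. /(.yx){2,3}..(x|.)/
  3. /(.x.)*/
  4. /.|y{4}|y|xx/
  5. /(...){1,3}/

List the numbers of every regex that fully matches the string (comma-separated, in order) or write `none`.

1, 3, 5

1 → match
2 → no match
3 → match
4 → no match
5 → match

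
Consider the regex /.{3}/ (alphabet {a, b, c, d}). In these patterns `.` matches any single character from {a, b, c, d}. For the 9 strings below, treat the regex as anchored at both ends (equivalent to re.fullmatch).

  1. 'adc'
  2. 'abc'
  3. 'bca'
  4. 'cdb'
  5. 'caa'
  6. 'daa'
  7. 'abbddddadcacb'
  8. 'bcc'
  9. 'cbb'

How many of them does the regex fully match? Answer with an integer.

1. 'adc' → match
2. 'abc' → match
3. 'bca' → match
4. 'cdb' → match
5. 'caa' → match
6. 'daa' → match
7 → no match
8. 'bcc' → match
9. 'cbb' → match
Total matched: 8

8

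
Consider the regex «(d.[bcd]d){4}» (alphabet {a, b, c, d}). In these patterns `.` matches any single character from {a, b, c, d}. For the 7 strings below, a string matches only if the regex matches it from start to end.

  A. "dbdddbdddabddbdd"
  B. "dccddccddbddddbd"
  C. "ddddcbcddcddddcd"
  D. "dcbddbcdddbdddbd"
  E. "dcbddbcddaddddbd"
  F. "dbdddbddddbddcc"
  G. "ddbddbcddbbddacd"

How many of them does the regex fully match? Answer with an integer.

A → match
B → match
C → no match
D → match
E → match
F → no match — must end with "d"
G → match
Total matched: 5

5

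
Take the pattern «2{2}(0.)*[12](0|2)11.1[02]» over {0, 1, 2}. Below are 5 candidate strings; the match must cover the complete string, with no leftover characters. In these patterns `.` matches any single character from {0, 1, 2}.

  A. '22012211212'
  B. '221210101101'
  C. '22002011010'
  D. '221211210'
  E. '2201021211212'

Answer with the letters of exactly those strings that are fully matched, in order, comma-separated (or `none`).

A, C, D, E

A. '22012211212' → match
B. '221210101101' → no match
C. '22002011010' → match
D. '221211210' → match
E → match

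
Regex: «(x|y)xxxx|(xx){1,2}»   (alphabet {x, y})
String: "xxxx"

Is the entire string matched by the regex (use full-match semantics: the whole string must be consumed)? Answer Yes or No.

Yes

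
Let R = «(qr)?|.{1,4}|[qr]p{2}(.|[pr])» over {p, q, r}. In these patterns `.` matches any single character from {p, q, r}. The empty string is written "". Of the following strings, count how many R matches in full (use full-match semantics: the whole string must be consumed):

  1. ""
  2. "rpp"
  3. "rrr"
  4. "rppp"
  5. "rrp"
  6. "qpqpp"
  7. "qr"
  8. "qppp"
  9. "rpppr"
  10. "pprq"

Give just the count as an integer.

8

1 → match
2 → match
3 → match
4 → match
5 → match
6 → no match
7 → match
8 → match
9 → no match
10 → match
Total matched: 8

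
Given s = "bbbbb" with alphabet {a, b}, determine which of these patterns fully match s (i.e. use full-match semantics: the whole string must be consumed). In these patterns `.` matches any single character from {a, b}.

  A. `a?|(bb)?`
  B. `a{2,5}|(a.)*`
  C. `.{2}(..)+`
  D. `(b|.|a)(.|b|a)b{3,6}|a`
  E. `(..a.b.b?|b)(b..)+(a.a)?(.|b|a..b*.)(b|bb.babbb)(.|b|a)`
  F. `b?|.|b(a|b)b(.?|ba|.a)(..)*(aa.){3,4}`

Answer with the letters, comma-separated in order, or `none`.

A → no match
B → no match
C → no match
D → match
E → no match
F → no match

D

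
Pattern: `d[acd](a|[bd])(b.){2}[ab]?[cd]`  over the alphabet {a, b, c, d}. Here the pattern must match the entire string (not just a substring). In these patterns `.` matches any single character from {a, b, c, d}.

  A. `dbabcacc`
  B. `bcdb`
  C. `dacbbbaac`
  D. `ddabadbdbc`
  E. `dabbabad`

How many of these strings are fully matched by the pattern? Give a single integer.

A → no match
B → no match — must start with `d`
C → no match
D → no match
E → match
Total matched: 1

1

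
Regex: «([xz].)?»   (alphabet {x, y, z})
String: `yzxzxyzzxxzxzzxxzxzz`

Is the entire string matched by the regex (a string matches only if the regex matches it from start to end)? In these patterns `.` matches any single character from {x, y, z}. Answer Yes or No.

No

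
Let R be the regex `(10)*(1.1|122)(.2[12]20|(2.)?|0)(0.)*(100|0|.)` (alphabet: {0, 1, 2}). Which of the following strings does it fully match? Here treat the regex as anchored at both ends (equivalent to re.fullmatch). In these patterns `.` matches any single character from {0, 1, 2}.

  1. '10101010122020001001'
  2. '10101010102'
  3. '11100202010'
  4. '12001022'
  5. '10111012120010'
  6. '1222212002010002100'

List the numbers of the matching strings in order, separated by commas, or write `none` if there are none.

1 → match
2 → match
3 → match
4 → no match
5 → no match
6 → match

1, 2, 3, 6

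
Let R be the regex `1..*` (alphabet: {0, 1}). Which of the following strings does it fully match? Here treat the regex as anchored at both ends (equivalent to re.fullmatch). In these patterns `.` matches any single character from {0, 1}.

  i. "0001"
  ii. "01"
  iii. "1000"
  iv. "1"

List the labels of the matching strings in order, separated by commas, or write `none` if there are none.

i → no match — must start with "1"
ii → no match — must start with "1"
iii → match
iv → no match

iii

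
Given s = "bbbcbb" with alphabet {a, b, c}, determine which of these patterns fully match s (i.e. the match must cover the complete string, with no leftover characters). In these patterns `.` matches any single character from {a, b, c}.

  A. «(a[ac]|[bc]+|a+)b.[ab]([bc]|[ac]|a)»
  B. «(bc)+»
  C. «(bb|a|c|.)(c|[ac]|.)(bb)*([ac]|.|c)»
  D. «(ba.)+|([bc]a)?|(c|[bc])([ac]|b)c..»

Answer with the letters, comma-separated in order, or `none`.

A

A → match
B → no match — must start with "bc"
C → no match
D → no match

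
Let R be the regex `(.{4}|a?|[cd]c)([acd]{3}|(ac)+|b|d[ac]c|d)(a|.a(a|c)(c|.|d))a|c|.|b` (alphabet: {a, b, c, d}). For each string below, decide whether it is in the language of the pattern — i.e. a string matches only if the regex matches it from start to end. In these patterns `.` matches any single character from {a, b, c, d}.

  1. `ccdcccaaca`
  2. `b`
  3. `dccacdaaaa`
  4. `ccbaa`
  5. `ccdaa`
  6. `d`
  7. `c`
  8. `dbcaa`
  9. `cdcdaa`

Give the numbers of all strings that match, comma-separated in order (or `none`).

1. `ccdcccaaca` → match
2. `b` → match
3. `dccacdaaaa` → match
4. `ccbaa` → match
5. `ccdaa` → match
6. `d` → match
7. `c` → match
8. `dbcaa` → no match
9. `cdcdaa` → no match

1, 2, 3, 4, 5, 6, 7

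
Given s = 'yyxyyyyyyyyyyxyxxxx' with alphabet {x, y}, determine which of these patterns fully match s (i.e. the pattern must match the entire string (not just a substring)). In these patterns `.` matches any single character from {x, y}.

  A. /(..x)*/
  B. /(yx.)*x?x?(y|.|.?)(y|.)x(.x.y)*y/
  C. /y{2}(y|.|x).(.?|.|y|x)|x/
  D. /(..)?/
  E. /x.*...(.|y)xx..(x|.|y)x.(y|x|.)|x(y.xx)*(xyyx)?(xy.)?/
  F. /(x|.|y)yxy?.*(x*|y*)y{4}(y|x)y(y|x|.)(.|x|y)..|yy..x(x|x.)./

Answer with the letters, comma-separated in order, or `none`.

F

A → no match
B → no match — must end with 'y'
C → no match
D → no match
E → no match — must start with 'x'
F → match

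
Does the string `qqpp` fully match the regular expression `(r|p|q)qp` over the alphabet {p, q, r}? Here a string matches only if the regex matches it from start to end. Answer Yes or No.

Every match must end with `qp`, but `qqpp` does not.

No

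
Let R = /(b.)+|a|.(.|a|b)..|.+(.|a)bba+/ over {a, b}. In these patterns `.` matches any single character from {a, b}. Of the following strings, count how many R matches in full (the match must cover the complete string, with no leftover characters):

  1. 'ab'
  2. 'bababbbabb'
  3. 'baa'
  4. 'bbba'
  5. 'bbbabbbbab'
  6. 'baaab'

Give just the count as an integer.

2

1 → no match
2 → match
3 → no match
4 → match
5 → no match
6 → no match
Total matched: 2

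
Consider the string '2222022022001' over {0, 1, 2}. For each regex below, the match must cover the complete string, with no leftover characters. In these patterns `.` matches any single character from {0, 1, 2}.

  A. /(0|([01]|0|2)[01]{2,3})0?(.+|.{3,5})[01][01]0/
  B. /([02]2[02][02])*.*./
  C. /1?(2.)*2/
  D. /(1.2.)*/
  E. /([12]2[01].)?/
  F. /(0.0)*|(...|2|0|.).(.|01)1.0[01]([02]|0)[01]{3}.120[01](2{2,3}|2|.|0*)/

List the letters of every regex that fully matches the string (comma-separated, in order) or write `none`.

A → no match — must end with '0'
B → match
C → no match — must end with '2'
D → no match
E → no match
F → no match

B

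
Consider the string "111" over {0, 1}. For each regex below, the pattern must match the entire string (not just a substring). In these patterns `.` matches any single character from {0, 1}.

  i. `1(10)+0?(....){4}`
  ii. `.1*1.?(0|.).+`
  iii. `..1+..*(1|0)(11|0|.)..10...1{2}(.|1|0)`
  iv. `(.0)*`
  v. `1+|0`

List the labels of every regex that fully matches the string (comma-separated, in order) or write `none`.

i → no match — must start with "110"
ii → no match
iii → no match
iv → no match
v → match

v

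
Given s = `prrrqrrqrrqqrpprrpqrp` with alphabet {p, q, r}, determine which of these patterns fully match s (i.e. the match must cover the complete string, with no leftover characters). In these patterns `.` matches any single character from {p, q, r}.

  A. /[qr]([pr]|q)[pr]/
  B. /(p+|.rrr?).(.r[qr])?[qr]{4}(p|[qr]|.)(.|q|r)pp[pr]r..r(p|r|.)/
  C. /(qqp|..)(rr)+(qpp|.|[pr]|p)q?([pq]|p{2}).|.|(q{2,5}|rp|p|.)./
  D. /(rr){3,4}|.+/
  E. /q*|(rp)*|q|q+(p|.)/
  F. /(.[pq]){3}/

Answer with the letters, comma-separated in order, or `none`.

A → no match
B → match
C → no match
D → match
E → no match
F → no match

B, D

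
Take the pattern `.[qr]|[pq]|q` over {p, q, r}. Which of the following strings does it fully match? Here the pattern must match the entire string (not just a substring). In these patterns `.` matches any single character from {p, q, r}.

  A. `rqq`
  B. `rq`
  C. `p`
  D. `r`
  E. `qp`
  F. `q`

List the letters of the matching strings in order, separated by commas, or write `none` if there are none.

A → no match
B → match
C → match
D → no match
E → no match
F → match

B, C, F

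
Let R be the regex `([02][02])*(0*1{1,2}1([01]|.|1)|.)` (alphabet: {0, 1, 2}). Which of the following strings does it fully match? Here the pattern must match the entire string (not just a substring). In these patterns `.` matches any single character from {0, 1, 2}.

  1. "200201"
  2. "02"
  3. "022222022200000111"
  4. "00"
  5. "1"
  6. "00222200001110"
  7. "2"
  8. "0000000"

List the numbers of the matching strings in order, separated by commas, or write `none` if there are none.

1. "200201" → no match
2. "02" → no match
3 → match
4. "00" → no match
5. "1" → match
6 → match
7. "2" → match
8. "0000000" → match

3, 5, 6, 7, 8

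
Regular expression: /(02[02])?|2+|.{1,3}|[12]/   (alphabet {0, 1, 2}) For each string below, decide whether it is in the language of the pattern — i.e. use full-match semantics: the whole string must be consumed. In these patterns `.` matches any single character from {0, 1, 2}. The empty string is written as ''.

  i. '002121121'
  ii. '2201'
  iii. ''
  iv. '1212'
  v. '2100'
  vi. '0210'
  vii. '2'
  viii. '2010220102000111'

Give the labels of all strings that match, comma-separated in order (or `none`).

iii, vii

i → no match
ii → no match
iii → match
iv → no match
v → no match
vi → no match
vii → match
viii → no match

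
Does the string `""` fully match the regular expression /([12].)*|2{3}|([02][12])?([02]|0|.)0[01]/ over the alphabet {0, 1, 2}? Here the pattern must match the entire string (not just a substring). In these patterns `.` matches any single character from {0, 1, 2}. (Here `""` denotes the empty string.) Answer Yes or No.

Yes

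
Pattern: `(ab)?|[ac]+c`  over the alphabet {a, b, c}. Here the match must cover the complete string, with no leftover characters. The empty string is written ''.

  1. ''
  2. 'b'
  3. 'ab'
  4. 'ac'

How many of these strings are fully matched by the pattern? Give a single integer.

1 → match
2 → no match
3 → match
4 → match
Total matched: 3

3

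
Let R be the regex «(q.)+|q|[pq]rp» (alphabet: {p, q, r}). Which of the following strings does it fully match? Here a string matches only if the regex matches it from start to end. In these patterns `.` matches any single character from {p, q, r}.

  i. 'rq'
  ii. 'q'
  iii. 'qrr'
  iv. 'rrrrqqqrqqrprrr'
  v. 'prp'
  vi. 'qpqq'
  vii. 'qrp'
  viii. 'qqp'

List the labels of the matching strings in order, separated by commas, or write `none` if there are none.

i → no match
ii → match
iii → no match
iv → no match
v → match
vi → match
vii → match
viii → no match

ii, v, vi, vii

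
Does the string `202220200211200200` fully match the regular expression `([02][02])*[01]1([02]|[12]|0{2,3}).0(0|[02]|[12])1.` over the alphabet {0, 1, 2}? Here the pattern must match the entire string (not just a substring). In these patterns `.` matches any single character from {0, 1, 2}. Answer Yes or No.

No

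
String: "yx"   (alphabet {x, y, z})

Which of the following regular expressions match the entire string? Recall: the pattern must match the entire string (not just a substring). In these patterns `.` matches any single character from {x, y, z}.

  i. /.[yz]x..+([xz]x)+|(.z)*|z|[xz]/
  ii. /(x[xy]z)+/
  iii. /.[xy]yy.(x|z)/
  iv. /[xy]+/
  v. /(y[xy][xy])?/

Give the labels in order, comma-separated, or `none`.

iv

i → no match
ii → no match — must start with "x"
iii → no match
iv → match
v → no match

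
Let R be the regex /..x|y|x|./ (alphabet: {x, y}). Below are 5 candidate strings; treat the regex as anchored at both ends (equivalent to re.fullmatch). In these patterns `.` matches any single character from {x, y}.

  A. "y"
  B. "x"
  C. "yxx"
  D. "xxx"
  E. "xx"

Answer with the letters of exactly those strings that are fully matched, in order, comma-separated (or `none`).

A, B, C, D

A → match
B → match
C → match
D → match
E → no match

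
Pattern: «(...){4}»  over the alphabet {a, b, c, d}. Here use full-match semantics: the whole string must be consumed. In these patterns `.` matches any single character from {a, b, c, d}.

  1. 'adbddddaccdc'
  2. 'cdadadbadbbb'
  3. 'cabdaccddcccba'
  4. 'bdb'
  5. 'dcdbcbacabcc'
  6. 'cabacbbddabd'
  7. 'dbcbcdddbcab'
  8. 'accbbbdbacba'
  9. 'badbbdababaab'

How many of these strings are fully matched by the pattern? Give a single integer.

1 → match
2 → match
3 → no match
4 → no match
5 → match
6 → match
7 → match
8 → match
9 → no match
Total matched: 6

6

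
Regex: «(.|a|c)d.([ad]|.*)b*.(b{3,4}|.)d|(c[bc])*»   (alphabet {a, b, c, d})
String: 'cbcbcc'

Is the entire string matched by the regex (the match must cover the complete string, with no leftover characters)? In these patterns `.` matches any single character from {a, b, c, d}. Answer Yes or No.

Yes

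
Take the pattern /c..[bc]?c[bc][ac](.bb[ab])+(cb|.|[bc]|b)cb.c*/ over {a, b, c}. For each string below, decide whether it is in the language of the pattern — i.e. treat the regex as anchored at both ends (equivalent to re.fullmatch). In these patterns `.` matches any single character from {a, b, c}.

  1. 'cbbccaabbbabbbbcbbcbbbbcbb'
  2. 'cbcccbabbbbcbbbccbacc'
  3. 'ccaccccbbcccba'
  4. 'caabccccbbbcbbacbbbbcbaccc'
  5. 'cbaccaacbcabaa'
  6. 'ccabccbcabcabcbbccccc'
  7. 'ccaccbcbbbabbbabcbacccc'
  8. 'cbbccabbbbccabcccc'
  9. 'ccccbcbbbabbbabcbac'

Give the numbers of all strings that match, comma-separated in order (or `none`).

1 → no match
2 → match
3 → no match
4 → match
5 → no match
6 → no match
7 → match
8 → no match
9 → match

2, 4, 7, 9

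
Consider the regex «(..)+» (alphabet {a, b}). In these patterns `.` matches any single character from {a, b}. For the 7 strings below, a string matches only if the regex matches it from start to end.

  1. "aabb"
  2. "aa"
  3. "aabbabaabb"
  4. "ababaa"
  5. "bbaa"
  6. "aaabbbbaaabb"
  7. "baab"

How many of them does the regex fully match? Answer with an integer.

1 → match
2 → match
3 → match
4 → match
5 → match
6 → match
7 → match
Total matched: 7

7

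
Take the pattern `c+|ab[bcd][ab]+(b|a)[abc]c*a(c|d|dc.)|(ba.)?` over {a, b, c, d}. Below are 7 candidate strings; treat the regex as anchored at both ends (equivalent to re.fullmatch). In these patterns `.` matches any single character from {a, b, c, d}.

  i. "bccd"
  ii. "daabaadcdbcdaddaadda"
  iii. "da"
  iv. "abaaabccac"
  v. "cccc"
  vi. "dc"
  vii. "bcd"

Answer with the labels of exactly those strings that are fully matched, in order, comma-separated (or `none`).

v

i → no match
ii → no match
iii → no match
iv → no match
v → match
vi → no match
vii → no match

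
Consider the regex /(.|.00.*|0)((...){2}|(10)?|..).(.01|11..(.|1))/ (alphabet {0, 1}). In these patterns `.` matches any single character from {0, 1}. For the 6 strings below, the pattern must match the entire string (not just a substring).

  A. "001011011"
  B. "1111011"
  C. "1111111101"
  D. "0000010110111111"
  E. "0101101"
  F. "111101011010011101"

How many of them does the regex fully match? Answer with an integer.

4

A → match
B → match
C → no match
D → match
E → match
F → no match
Total matched: 4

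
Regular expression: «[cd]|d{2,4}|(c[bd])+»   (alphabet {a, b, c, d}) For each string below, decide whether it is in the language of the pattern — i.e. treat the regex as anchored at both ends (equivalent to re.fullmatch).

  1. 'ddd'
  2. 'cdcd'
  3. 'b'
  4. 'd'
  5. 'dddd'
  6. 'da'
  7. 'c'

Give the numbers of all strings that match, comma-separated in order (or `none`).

1 → match
2 → match
3 → no match
4 → match
5 → match
6 → no match
7 → match

1, 2, 4, 5, 7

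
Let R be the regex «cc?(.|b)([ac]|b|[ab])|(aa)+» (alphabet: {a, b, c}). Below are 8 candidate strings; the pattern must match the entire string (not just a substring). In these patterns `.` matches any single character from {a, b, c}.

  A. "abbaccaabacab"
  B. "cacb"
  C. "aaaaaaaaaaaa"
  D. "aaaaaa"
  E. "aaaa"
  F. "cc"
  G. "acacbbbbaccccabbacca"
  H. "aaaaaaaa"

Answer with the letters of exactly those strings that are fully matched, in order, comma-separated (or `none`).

C, D, E, H

A → no match
B. "cacb" → no match
C. "aaaaaaaaaaaa" → match
D. "aaaaaa" → match
E. "aaaa" → match
F. "cc" → no match
G → no match
H. "aaaaaaaa" → match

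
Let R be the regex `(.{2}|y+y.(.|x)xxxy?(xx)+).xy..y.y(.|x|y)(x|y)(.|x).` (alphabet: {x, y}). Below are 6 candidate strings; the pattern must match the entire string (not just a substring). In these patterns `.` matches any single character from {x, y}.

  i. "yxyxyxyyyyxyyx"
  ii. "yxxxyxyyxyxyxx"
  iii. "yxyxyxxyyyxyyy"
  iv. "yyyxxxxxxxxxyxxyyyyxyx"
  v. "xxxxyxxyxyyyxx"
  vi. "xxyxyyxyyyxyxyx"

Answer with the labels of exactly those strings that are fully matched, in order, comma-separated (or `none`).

i → match
ii → match
iii → match
iv → match
v → match
vi → no match

i, ii, iii, iv, v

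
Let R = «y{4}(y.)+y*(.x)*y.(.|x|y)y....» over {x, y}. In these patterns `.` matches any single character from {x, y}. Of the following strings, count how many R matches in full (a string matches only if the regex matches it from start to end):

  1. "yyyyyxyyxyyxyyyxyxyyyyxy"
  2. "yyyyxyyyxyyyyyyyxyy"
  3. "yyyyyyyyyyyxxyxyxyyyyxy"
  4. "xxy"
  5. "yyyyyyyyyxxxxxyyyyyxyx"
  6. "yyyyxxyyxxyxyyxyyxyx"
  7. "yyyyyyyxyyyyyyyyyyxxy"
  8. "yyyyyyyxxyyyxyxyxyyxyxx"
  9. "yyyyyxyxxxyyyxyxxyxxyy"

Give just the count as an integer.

1 → no match
2 → no match
3 → match
4 → no match — must start with "y"
5 → match
6 → no match
7 → match
8 → no match
9 → no match
Total matched: 3

3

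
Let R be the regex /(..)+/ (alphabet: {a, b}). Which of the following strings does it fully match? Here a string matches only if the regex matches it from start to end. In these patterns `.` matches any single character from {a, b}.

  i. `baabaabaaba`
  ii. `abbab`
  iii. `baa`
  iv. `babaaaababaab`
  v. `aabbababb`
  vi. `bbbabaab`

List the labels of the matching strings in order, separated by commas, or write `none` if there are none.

vi

i → no match
ii → no match
iii → no match
iv → no match
v → no match
vi → match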